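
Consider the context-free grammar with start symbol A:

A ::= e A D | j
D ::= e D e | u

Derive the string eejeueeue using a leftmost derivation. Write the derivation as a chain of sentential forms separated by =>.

A => eAD => eeADD => eejDD => eejeDeD => eejeueD => eejeueeDe => eejeueeue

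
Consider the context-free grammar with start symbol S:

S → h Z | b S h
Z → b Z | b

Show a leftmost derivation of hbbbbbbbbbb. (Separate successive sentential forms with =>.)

S => hZ   [S → h Z]
hZ => hbZ   [Z → b Z]
hbZ => hbbZ   [Z → b Z]
hbbZ => hbbbZ   [Z → b Z]
hbbbZ => hbbbbZ   [Z → b Z]
hbbbbZ => hbbbbbZ   [Z → b Z]
hbbbbbZ => hbbbbbbZ   [Z → b Z]
hbbbbbbZ => hbbbbbbbZ   [Z → b Z]
hbbbbbbbZ => hbbbbbbbbZ   [Z → b Z]
hbbbbbbbbZ => hbbbbbbbbbZ   [Z → b Z]
hbbbbbbbbbZ => hbbbbbbbbbb   [Z → b]

S=>hZ=>hbZ=>hbbZ=>hbbbZ=>hbbbbZ=>hbbbbbZ=>hbbbbbbZ=>hbbbbbbbZ=>hbbbbbbbbZ=>hbbbbbbbbbZ=>hbbbbbbbbbb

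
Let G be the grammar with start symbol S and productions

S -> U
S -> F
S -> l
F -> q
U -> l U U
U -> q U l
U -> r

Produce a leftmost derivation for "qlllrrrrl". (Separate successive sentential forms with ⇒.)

S ⇒ U ⇒ qUl ⇒ qlUUl ⇒ qllUUUl ⇒ qlllUUUUl ⇒ qlllrUUUl ⇒ qlllrrUUl ⇒ qlllrrrUl ⇒ qlllrrrrl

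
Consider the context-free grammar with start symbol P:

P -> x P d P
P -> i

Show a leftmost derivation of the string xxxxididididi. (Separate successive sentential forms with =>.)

P => xPdP => xxPdPdP => xxxPdPdPdP => xxxxPdPdPdPdP => xxxxidPdPdPdP => xxxxididPdPdP => xxxxidididPdP => xxxxididididP => xxxxididididi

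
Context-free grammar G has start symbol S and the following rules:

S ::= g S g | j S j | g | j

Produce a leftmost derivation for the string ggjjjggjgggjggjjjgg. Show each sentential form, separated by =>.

S => gSg   [S ::= g S g]
gSg => ggSgg   [S ::= g S g]
ggSgg => ggjSjgg   [S ::= j S j]
ggjSjgg => ggjjSjjgg   [S ::= j S j]
ggjjSjjgg => ggjjjSjjjgg   [S ::= j S j]
ggjjjSjjjgg => ggjjjgSgjjjgg   [S ::= g S g]
ggjjjgSgjjjgg => ggjjjggSggjjjgg   [S ::= g S g]
ggjjjggSggjjjgg => ggjjjggjSjggjjjgg   [S ::= j S j]
ggjjjggjSjggjjjgg => ggjjjggjgSgjggjjjgg   [S ::= g S g]
ggjjjggjgSgjggjjjgg => ggjjjggjgggjggjjjgg   [S ::= g]

S=>gSg=>ggSgg=>ggjSjgg=>ggjjSjjgg=>ggjjjSjjjgg=>ggjjjgSgjjjgg=>ggjjjggSggjjjgg=>ggjjjggjSjggjjjgg=>ggjjjggjgSgjggjjjgg=>ggjjjggjgggjggjjjgg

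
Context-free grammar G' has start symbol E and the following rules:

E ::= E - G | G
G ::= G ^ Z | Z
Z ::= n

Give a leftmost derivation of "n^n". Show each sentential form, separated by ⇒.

E⇒G⇒G^Z⇒Z^Z⇒n^Z⇒n^n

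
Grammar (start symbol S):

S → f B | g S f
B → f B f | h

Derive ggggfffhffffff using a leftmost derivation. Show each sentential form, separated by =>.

S=>gSf=>ggSff=>gggSfff=>ggggSffff=>ggggfBffff=>ggggffBfffff=>ggggfffBffffff=>ggggfffhffffff

S => gSf   [S → g S f]
gSf => ggSff   [S → g S f]
ggSff => gggSfff   [S → g S f]
gggSfff => ggggSffff   [S → g S f]
ggggSffff => ggggfBffff   [S → f B]
ggggfBffff => ggggffBfffff   [B → f B f]
ggggffBfffff => ggggfffBffffff   [B → f B f]
ggggfffBffffff => ggggfffhffffff   [B → h]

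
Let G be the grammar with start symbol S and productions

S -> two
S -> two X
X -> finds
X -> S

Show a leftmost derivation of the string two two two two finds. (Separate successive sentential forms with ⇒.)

S ⇒ two X   [S -> two X]
two X ⇒ two S   [X -> S]
two S ⇒ two two X   [S -> two X]
two two X ⇒ two two S   [X -> S]
two two S ⇒ two two two X   [S -> two X]
two two two X ⇒ two two two S   [X -> S]
two two two S ⇒ two two two two X   [S -> two X]
two two two two X ⇒ two two two two finds   [X -> finds]

S ⇒ two X ⇒ two S ⇒ two two X ⇒ two two S ⇒ two two two X ⇒ two two two S ⇒ two two two two X ⇒ two two two two finds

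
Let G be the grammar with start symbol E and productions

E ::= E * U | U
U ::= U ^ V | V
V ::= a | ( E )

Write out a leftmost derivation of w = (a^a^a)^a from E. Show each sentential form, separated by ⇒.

E ⇒ U ⇒ U^V ⇒ V^V ⇒ (E)^V ⇒ (U)^V ⇒ (U^V)^V ⇒ (U^V^V)^V ⇒ (V^V^V)^V ⇒ (a^V^V)^V ⇒ (a^a^V)^V ⇒ (a^a^a)^V ⇒ (a^a^a)^a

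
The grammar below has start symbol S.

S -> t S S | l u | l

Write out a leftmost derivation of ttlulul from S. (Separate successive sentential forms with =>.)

S => tSS => ttSSS => ttluSS => ttluluS => ttlulul

S => tSS   [S -> t S S]
tSS => ttSSS   [S -> t S S]
ttSSS => ttluSS   [S -> l u]
ttluSS => ttluluS   [S -> l u]
ttluluS => ttlulul   [S -> l]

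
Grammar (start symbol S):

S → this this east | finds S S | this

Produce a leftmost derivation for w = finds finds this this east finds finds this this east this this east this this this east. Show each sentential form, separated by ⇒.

S ⇒ finds S S ⇒ finds finds S S S ⇒ finds finds this this east S S ⇒ finds finds this this east finds S S S ⇒ finds finds this this east finds finds S S S S ⇒ finds finds this this east finds finds this this east S S S ⇒ finds finds this this east finds finds this this east this this east S S ⇒ finds finds this this east finds finds this this east this this east this S ⇒ finds finds this this east finds finds this this east this this east this this this east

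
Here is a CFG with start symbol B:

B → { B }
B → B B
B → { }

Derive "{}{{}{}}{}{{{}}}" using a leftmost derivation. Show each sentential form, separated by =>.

B => BB => {}B => {}BB => {}BBB => {}{B}BB => {}{BB}BB => {}{{}B}BB => {}{{}{}}BB => {}{{}{}}{}B => {}{{}{}}{}{B} => {}{{}{}}{}{{B}} => {}{{}{}}{}{{{}}}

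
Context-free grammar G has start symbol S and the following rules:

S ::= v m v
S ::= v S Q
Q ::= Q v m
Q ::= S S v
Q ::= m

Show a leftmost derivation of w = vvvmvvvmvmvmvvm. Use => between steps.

S => vSQ => vvSQQ => vvvmvQQ => vvvmvSSvQ => vvvmvvSQSvQ => vvvmvvvmvQSvQ => vvvmvvvmvmSvQ => vvvmvvvmvmvmvvQ => vvvmvvvmvmvmvvm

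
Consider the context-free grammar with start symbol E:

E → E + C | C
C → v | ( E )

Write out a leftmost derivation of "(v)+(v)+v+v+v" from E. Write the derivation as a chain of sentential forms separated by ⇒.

E ⇒ E+C ⇒ E+C+C ⇒ E+C+C+C ⇒ E+C+C+C+C ⇒ C+C+C+C+C ⇒ (E)+C+C+C+C ⇒ (C)+C+C+C+C ⇒ (v)+C+C+C+C ⇒ (v)+(E)+C+C+C ⇒ (v)+(C)+C+C+C ⇒ (v)+(v)+C+C+C ⇒ (v)+(v)+v+C+C ⇒ (v)+(v)+v+v+C ⇒ (v)+(v)+v+v+v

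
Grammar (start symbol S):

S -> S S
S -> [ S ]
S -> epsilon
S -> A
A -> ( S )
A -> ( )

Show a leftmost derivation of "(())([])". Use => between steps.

S=>SS=>AS=>(S)S=>(A)S=>((S))S=>(())S=>(())A=>(())(S)=>(())([S])=>(())([])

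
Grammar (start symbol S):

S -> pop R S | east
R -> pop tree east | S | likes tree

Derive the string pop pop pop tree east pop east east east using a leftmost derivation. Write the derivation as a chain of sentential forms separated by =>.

S => pop R S => pop S S => pop pop R S S => pop pop pop tree east S S => pop pop pop tree east pop R S S => pop pop pop tree east pop S S S => pop pop pop tree east pop east S S => pop pop pop tree east pop east east S => pop pop pop tree east pop east east east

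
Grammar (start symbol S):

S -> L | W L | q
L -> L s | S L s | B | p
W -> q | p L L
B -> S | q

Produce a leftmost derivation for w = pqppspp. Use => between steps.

S => WL => pLLL => pSLsLL => pWLLsLL => pqLLsLL => pqpLsLL => pqppsLL => pqppspL => pqppspp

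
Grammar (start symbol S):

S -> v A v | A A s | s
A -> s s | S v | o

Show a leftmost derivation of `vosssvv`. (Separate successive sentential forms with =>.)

S => vAv   [S -> v A v]
vAv => vSvv   [A -> S v]
vSvv => vAAsvv   [S -> A A s]
vAAsvv => voAsvv   [A -> o]
voAsvv => vosssvv   [A -> s s]

S => vAv => vSvv => vAAsvv => voAsvv => vosssvv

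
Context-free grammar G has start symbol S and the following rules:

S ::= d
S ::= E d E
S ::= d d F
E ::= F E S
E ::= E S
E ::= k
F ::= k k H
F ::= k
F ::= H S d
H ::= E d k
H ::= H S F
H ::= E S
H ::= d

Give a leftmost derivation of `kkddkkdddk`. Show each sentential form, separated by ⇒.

S ⇒ EdE   [S ::= E d E]
EdE ⇒ ESdE   [E ::= E S]
ESdE ⇒ FESSdE   [E ::= F E S]
FESSdE ⇒ kkHESSdE   [F ::= k k H]
kkHESSdE ⇒ kkHSFESSdE   [H ::= H S F]
kkHSFESSdE ⇒ kkdSFESSdE   [H ::= d]
kkdSFESSdE ⇒ kkddFESSdE   [S ::= d]
kkddFESSdE ⇒ kkddkESSdE   [F ::= k]
kkddkESSdE ⇒ kkddkkSSdE   [E ::= k]
kkddkkSSdE ⇒ kkddkkdSdE   [S ::= d]
kkddkkdSdE ⇒ kkddkkdddE   [S ::= d]
kkddkkdddE ⇒ kkddkkdddk   [E ::= k]

S⇒EdE⇒ESdE⇒FESSdE⇒kkHESSdE⇒kkHSFESSdE⇒kkdSFESSdE⇒kkddFESSdE⇒kkddkESSdE⇒kkddkkSSdE⇒kkddkkdSdE⇒kkddkkdddE⇒kkddkkdddk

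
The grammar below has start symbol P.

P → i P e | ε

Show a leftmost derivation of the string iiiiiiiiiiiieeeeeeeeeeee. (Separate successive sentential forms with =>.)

P => iPe   [P → i P e]
iPe => iiPee   [P → i P e]
iiPee => iiiPeee   [P → i P e]
iiiPeee => iiiiPeeee   [P → i P e]
iiiiPeeee => iiiiiPeeeee   [P → i P e]
iiiiiPeeeee => iiiiiiPeeeeee   [P → i P e]
iiiiiiPeeeeee => iiiiiiiPeeeeeee   [P → i P e]
iiiiiiiPeeeeeee => iiiiiiiiPeeeeeeee   [P → i P e]
iiiiiiiiPeeeeeeee => iiiiiiiiiPeeeeeeeee   [P → i P e]
iiiiiiiiiPeeeeeeeee => iiiiiiiiiiPeeeeeeeeee   [P → i P e]
iiiiiiiiiiPeeeeeeeeee => iiiiiiiiiiiPeeeeeeeeeee   [P → i P e]
iiiiiiiiiiiPeeeeeeeeeee => iiiiiiiiiiiiPeeeeeeeeeeee   [P → i P e]
iiiiiiiiiiiiPeeeeeeeeeeee => iiiiiiiiiiiieeeeeeeeeeee   [P → ε]

P=>iPe=>iiPee=>iiiPeee=>iiiiPeeee=>iiiiiPeeeee=>iiiiiiPeeeeee=>iiiiiiiPeeeeeee=>iiiiiiiiPeeeeeeee=>iiiiiiiiiPeeeeeeeee=>iiiiiiiiiiPeeeeeeeeee=>iiiiiiiiiiiPeeeeeeeeeee=>iiiiiiiiiiiiPeeeeeeeeeeee=>iiiiiiiiiiiieeeeeeeeeeee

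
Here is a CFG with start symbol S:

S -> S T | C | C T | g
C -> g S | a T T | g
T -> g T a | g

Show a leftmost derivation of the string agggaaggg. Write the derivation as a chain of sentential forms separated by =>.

S => ST => STT => CTT => aTTTT => agTaTTT => aggTaaTTT => agggaaTTT => agggaagTT => agggaaggT => agggaaggg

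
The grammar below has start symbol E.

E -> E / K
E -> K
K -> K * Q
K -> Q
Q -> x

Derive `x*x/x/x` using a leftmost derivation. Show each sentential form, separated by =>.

E=>E/K=>E/K/K=>K/K/K=>K*Q/K/K=>Q*Q/K/K=>x*Q/K/K=>x*x/K/K=>x*x/Q/K=>x*x/x/K=>x*x/x/Q=>x*x/x/x

E => E/K   [E -> E / K]
E/K => E/K/K   [E -> E / K]
E/K/K => K/K/K   [E -> K]
K/K/K => K*Q/K/K   [K -> K * Q]
K*Q/K/K => Q*Q/K/K   [K -> Q]
Q*Q/K/K => x*Q/K/K   [Q -> x]
x*Q/K/K => x*x/K/K   [Q -> x]
x*x/K/K => x*x/Q/K   [K -> Q]
x*x/Q/K => x*x/x/K   [Q -> x]
x*x/x/K => x*x/x/Q   [K -> Q]
x*x/x/Q => x*x/x/x   [Q -> x]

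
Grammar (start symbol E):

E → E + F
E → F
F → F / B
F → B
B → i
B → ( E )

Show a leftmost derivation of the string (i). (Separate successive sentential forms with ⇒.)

E ⇒ F ⇒ B ⇒ (E) ⇒ (F) ⇒ (B) ⇒ (i)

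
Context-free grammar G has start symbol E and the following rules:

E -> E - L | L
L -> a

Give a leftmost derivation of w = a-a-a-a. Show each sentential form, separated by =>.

E => E-L => E-L-L => E-L-L-L => L-L-L-L => a-L-L-L => a-a-L-L => a-a-a-L => a-a-a-a

E => E-L   [E -> E - L]
E-L => E-L-L   [E -> E - L]
E-L-L => E-L-L-L   [E -> E - L]
E-L-L-L => L-L-L-L   [E -> L]
L-L-L-L => a-L-L-L   [L -> a]
a-L-L-L => a-a-L-L   [L -> a]
a-a-L-L => a-a-a-L   [L -> a]
a-a-a-L => a-a-a-a   [L -> a]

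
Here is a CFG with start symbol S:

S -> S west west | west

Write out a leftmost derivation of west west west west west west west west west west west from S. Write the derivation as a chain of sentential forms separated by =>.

S => S west west => S west west west west => S west west west west west west => S west west west west west west west west => S west west west west west west west west west west => west west west west west west west west west west west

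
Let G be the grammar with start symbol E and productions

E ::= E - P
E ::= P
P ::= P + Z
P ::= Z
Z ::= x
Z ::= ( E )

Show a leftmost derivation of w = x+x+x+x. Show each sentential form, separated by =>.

E => P => P+Z => P+Z+Z => P+Z+Z+Z => Z+Z+Z+Z => x+Z+Z+Z => x+x+Z+Z => x+x+x+Z => x+x+x+x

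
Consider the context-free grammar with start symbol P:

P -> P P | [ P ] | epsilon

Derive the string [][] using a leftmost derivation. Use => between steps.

P=>PP=>PPP=>[P]PP=>[]PP=>[]PPP=>[][P]PP=>[][]PP=>[][]P=>[][]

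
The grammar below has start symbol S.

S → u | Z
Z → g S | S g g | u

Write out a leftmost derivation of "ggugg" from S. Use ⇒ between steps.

S⇒Z⇒Sgg⇒Zgg⇒gSgg⇒gZgg⇒ggSgg⇒ggugg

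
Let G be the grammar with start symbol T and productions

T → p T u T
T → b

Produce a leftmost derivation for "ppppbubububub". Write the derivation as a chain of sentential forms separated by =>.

T => pTuT => ppTuTuT => pppTuTuTuT => ppppTuTuTuTuT => ppppbuTuTuTuT => ppppbubuTuTuT => ppppbububuTuT => ppppbubububuT => ppppbubububub

T => pTuT   [T → p T u T]
pTuT => ppTuTuT   [T → p T u T]
ppTuTuT => pppTuTuTuT   [T → p T u T]
pppTuTuTuT => ppppTuTuTuTuT   [T → p T u T]
ppppTuTuTuTuT => ppppbuTuTuTuT   [T → b]
ppppbuTuTuTuT => ppppbubuTuTuT   [T → b]
ppppbubuTuTuT => ppppbububuTuT   [T → b]
ppppbububuTuT => ppppbubububuT   [T → b]
ppppbubububuT => ppppbubububub   [T → b]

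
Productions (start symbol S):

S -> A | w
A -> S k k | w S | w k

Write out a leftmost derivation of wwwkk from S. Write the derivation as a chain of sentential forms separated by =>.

S => A => Skk => Akk => wSkk => wAkk => wwSkk => wwwkk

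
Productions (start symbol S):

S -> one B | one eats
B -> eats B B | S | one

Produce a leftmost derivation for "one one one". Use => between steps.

S => one B   [S -> one B]
one B => one S   [B -> S]
one S => one one B   [S -> one B]
one one B => one one one   [B -> one]

S => one B => one S => one one B => one one one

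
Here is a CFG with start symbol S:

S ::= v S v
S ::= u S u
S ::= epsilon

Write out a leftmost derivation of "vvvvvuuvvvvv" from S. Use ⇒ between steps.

S⇒vSv⇒vvSvv⇒vvvSvvv⇒vvvvSvvvv⇒vvvvvSvvvvv⇒vvvvvuSuvvvvv⇒vvvvvuuvvvvv

S ⇒ vSv   [S ::= v S v]
vSv ⇒ vvSvv   [S ::= v S v]
vvSvv ⇒ vvvSvvv   [S ::= v S v]
vvvSvvv ⇒ vvvvSvvvv   [S ::= v S v]
vvvvSvvvv ⇒ vvvvvSvvvvv   [S ::= v S v]
vvvvvSvvvvv ⇒ vvvvvuSuvvvvv   [S ::= u S u]
vvvvvuSuvvvvv ⇒ vvvvvuuvvvvv   [S ::= epsilon]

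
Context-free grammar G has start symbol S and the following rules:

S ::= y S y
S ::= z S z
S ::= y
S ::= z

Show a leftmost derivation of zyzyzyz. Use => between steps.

S => zSz => zySyz => zyzSzyz => zyzyzyz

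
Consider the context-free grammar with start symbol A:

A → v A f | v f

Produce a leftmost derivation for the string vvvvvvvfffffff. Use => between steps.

A=>vAf=>vvAff=>vvvAfff=>vvvvAffff=>vvvvvAfffff=>vvvvvvAffffff=>vvvvvvvfffffff

A => vAf   [A → v A f]
vAf => vvAff   [A → v A f]
vvAff => vvvAfff   [A → v A f]
vvvAfff => vvvvAffff   [A → v A f]
vvvvAffff => vvvvvAfffff   [A → v A f]
vvvvvAfffff => vvvvvvAffffff   [A → v A f]
vvvvvvAffffff => vvvvvvvfffffff   [A → v f]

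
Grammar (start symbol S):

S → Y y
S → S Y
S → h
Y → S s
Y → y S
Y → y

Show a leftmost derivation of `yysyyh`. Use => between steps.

S => SY   [S → S Y]
SY => YyY   [S → Y y]
YyY => SsyY   [Y → S s]
SsyY => YysyY   [S → Y y]
YysyY => yysyY   [Y → y]
yysyY => yysyyS   [Y → y S]
yysyyS => yysyyh   [S → h]

S => SY => YyY => SsyY => YysyY => yysyY => yysyyS => yysyyh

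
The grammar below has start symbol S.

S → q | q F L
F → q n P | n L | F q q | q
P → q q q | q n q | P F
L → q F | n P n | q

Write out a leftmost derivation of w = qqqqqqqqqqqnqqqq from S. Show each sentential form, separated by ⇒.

S ⇒ qFL   [S → q F L]
qFL ⇒ qFqqL   [F → F q q]
qFqqL ⇒ qFqqqqL   [F → F q q]
qFqqqqL ⇒ qFqqqqqqL   [F → F q q]
qFqqqqqqL ⇒ qFqqqqqqqqL   [F → F q q]
qFqqqqqqqqL ⇒ qqqqqqqqqqL   [F → q]
qqqqqqqqqqL ⇒ qqqqqqqqqqqF   [L → q F]
qqqqqqqqqqqF ⇒ qqqqqqqqqqqnL   [F → n L]
qqqqqqqqqqqnL ⇒ qqqqqqqqqqqnqF   [L → q F]
qqqqqqqqqqqnqF ⇒ qqqqqqqqqqqnqFqq   [F → F q q]
qqqqqqqqqqqnqFqq ⇒ qqqqqqqqqqqnqqqq   [F → q]

S ⇒ qFL ⇒ qFqqL ⇒ qFqqqqL ⇒ qFqqqqqqL ⇒ qFqqqqqqqqL ⇒ qqqqqqqqqqL ⇒ qqqqqqqqqqqF ⇒ qqqqqqqqqqqnL ⇒ qqqqqqqqqqqnqF ⇒ qqqqqqqqqqqnqFqq ⇒ qqqqqqqqqqqnqqqq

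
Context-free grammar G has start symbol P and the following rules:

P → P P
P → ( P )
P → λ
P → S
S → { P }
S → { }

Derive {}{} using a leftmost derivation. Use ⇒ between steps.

P ⇒ PP   [P → P P]
PP ⇒ SP   [P → S]
SP ⇒ {}P   [S → { }]
{}P ⇒ {}S   [P → S]
{}S ⇒ {}{P}   [S → { P }]
{}{P} ⇒ {}{}   [P → λ]

P ⇒ PP ⇒ SP ⇒ {}P ⇒ {}S ⇒ {}{P} ⇒ {}{}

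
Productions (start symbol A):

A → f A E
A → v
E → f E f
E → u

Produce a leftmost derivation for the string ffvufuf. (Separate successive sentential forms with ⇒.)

A ⇒ fAE   [A → f A E]
fAE ⇒ ffAEE   [A → f A E]
ffAEE ⇒ ffvEE   [A → v]
ffvEE ⇒ ffvuE   [E → u]
ffvuE ⇒ ffvufEf   [E → f E f]
ffvufEf ⇒ ffvufuf   [E → u]

A ⇒ fAE ⇒ ffAEE ⇒ ffvEE ⇒ ffvuE ⇒ ffvufEf ⇒ ffvufuf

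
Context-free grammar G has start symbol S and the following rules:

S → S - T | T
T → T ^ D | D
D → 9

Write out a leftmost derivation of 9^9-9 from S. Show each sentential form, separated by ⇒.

S ⇒ S-T   [S → S - T]
S-T ⇒ T-T   [S → T]
T-T ⇒ T^D-T   [T → T ^ D]
T^D-T ⇒ D^D-T   [T → D]
D^D-T ⇒ 9^D-T   [D → 9]
9^D-T ⇒ 9^9-T   [D → 9]
9^9-T ⇒ 9^9-D   [T → D]
9^9-D ⇒ 9^9-9   [D → 9]

S ⇒ S-T ⇒ T-T ⇒ T^D-T ⇒ D^D-T ⇒ 9^D-T ⇒ 9^9-T ⇒ 9^9-D ⇒ 9^9-9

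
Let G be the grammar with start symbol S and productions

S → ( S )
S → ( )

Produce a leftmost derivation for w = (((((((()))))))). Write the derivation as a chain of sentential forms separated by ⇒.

S ⇒ (S)   [S → ( S )]
(S) ⇒ ((S))   [S → ( S )]
((S)) ⇒ (((S)))   [S → ( S )]
(((S))) ⇒ ((((S))))   [S → ( S )]
((((S)))) ⇒ (((((S)))))   [S → ( S )]
(((((S))))) ⇒ ((((((S))))))   [S → ( S )]
((((((S)))))) ⇒ (((((((S)))))))   [S → ( S )]
(((((((S))))))) ⇒ (((((((())))))))   [S → ( )]

S ⇒ (S) ⇒ ((S)) ⇒ (((S))) ⇒ ((((S)))) ⇒ (((((S))))) ⇒ ((((((S)))))) ⇒ (((((((S))))))) ⇒ (((((((())))))))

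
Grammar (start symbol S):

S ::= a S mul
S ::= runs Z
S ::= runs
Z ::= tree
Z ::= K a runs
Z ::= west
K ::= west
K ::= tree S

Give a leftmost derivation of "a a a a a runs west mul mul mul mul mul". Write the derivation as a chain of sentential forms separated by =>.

S => a S mul => a a S mul mul => a a a S mul mul mul => a a a a S mul mul mul mul => a a a a a S mul mul mul mul mul => a a a a a runs Z mul mul mul mul mul => a a a a a runs west mul mul mul mul mul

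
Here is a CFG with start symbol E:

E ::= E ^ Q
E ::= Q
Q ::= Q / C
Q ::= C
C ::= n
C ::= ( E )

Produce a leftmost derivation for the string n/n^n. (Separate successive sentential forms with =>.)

E => E^Q   [E ::= E ^ Q]
E^Q => Q^Q   [E ::= Q]
Q^Q => Q/C^Q   [Q ::= Q / C]
Q/C^Q => C/C^Q   [Q ::= C]
C/C^Q => n/C^Q   [C ::= n]
n/C^Q => n/n^Q   [C ::= n]
n/n^Q => n/n^C   [Q ::= C]
n/n^C => n/n^n   [C ::= n]

E=>E^Q=>Q^Q=>Q/C^Q=>C/C^Q=>n/C^Q=>n/n^Q=>n/n^C=>n/n^n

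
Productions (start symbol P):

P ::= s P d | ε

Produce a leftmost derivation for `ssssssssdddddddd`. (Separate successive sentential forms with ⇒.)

P ⇒ sPd   [P ::= s P d]
sPd ⇒ ssPdd   [P ::= s P d]
ssPdd ⇒ sssPddd   [P ::= s P d]
sssPddd ⇒ ssssPdddd   [P ::= s P d]
ssssPdddd ⇒ sssssPddddd   [P ::= s P d]
sssssPddddd ⇒ ssssssPdddddd   [P ::= s P d]
ssssssPdddddd ⇒ sssssssPddddddd   [P ::= s P d]
sssssssPddddddd ⇒ ssssssssPdddddddd   [P ::= s P d]
ssssssssPdddddddd ⇒ ssssssssdddddddd   [P ::= ε]

P ⇒ sPd ⇒ ssPdd ⇒ sssPddd ⇒ ssssPdddd ⇒ sssssPddddd ⇒ ssssssPdddddd ⇒ sssssssPddddddd ⇒ ssssssssPdddddddd ⇒ ssssssssdddddddd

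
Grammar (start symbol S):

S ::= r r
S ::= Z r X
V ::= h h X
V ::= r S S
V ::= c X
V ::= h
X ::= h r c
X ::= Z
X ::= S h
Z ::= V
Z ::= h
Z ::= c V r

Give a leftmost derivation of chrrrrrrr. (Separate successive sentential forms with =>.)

S => ZrX   [S ::= Z r X]
ZrX => cVrrX   [Z ::= c V r]
cVrrX => chrrX   [V ::= h]
chrrX => chrrZ   [X ::= Z]
chrrZ => chrrV   [Z ::= V]
chrrV => chrrrSS   [V ::= r S S]
chrrrSS => chrrrrrS   [S ::= r r]
chrrrrrS => chrrrrrrr   [S ::= r r]

S => ZrX => cVrrX => chrrX => chrrZ => chrrV => chrrrSS => chrrrrrS => chrrrrrrr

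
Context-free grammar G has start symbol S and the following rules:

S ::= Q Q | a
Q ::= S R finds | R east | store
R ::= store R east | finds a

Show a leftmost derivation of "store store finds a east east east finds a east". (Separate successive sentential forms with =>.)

S => Q Q => R east Q => store R east east Q => store store R east east east Q => store store finds a east east east Q => store store finds a east east east R east => store store finds a east east east finds a east

S => Q Q   [S ::= Q Q]
Q Q => R east Q   [Q ::= R east]
R east Q => store R east east Q   [R ::= store R east]
store R east east Q => store store R east east east Q   [R ::= store R east]
store store R east east east Q => store store finds a east east east Q   [R ::= finds a]
store store finds a east east east Q => store store finds a east east east R east   [Q ::= R east]
store store finds a east east east R east => store store finds a east east east finds a east   [R ::= finds a]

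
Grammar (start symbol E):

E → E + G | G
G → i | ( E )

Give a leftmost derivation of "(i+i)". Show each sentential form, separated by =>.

E => G   [E → G]
G => (E)   [G → ( E )]
(E) => (E+G)   [E → E + G]
(E+G) => (G+G)   [E → G]
(G+G) => (i+G)   [G → i]
(i+G) => (i+i)   [G → i]

E=>G=>(E)=>(E+G)=>(G+G)=>(i+G)=>(i+i)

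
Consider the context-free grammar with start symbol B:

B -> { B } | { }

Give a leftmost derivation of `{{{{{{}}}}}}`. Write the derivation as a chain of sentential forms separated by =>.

B=>{B}=>{{B}}=>{{{B}}}=>{{{{B}}}}=>{{{{{B}}}}}=>{{{{{{}}}}}}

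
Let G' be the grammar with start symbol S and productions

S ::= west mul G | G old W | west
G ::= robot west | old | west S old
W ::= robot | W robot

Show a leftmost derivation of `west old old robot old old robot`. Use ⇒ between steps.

S ⇒ G old W ⇒ west S old old W ⇒ west G old W old old W ⇒ west old old W old old W ⇒ west old old robot old old W ⇒ west old old robot old old robot

S ⇒ G old W   [S ::= G old W]
G old W ⇒ west S old old W   [G ::= west S old]
west S old old W ⇒ west G old W old old W   [S ::= G old W]
west G old W old old W ⇒ west old old W old old W   [G ::= old]
west old old W old old W ⇒ west old old robot old old W   [W ::= robot]
west old old robot old old W ⇒ west old old robot old old robot   [W ::= robot]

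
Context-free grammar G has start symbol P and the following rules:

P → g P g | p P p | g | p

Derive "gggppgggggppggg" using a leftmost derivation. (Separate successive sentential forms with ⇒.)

P ⇒ gPg ⇒ ggPgg ⇒ gggPggg ⇒ gggpPpggg ⇒ gggppPppggg ⇒ gggppgPgppggg ⇒ gggppggPggppggg ⇒ gggppgggggppggg

P ⇒ gPg   [P → g P g]
gPg ⇒ ggPgg   [P → g P g]
ggPgg ⇒ gggPggg   [P → g P g]
gggPggg ⇒ gggpPpggg   [P → p P p]
gggpPpggg ⇒ gggppPppggg   [P → p P p]
gggppPppggg ⇒ gggppgPgppggg   [P → g P g]
gggppgPgppggg ⇒ gggppggPggppggg   [P → g P g]
gggppggPggppggg ⇒ gggppgggggppggg   [P → g]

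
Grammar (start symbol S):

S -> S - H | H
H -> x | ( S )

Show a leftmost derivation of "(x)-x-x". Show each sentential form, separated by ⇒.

S⇒S-H⇒S-H-H⇒H-H-H⇒(S)-H-H⇒(H)-H-H⇒(x)-H-H⇒(x)-x-H⇒(x)-x-x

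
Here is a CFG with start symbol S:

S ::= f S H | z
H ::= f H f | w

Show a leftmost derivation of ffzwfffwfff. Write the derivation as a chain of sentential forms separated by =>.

S => fSH => ffSHH => ffzHH => ffzwH => ffzwfHf => ffzwffHff => ffzwfffHfff => ffzwfffwfff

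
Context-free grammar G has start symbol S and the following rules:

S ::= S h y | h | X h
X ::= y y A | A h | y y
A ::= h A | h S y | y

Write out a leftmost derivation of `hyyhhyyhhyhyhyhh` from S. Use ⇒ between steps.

S ⇒ Xh   [S ::= X h]
Xh ⇒ Ahh   [X ::= A h]
Ahh ⇒ hSyhh   [A ::= h S y]
hSyhh ⇒ hXhyhh   [S ::= X h]
hXhyhh ⇒ hyyAhyhh   [X ::= y y A]
hyyAhyhh ⇒ hyyhAhyhh   [A ::= h A]
hyyhAhyhh ⇒ hyyhhSyhyhh   [A ::= h S y]
hyyhhSyhyhh ⇒ hyyhhXhyhyhh   [S ::= X h]
hyyhhXhyhyhh ⇒ hyyhhyyAhyhyhh   [X ::= y y A]
hyyhhyyAhyhyhh ⇒ hyyhhyyhAhyhyhh   [A ::= h A]
hyyhhyyhAhyhyhh ⇒ hyyhhyyhhAhyhyhh   [A ::= h A]
hyyhhyyhhAhyhyhh ⇒ hyyhhyyhhyhyhyhh   [A ::= y]

S ⇒ Xh ⇒ Ahh ⇒ hSyhh ⇒ hXhyhh ⇒ hyyAhyhh ⇒ hyyhAhyhh ⇒ hyyhhSyhyhh ⇒ hyyhhXhyhyhh ⇒ hyyhhyyAhyhyhh ⇒ hyyhhyyhAhyhyhh ⇒ hyyhhyyhhAhyhyhh ⇒ hyyhhyyhhyhyhyhh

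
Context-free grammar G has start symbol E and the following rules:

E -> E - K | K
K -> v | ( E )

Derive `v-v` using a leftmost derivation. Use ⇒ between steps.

E ⇒ E-K ⇒ K-K ⇒ v-K ⇒ v-v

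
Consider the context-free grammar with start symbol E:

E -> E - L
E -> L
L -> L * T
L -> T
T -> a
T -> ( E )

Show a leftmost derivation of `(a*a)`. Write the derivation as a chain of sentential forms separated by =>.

E=>L=>T=>(E)=>(L)=>(L*T)=>(T*T)=>(a*T)=>(a*a)

E => L   [E -> L]
L => T   [L -> T]
T => (E)   [T -> ( E )]
(E) => (L)   [E -> L]
(L) => (L*T)   [L -> L * T]
(L*T) => (T*T)   [L -> T]
(T*T) => (a*T)   [T -> a]
(a*T) => (a*a)   [T -> a]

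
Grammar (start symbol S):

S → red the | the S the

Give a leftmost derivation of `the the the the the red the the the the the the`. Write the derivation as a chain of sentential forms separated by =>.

S => the S the   [S → the S the]
the S the => the the S the the   [S → the S the]
the the S the the => the the the S the the the   [S → the S the]
the the the S the the the => the the the the S the the the the   [S → the S the]
the the the the S the the the the => the the the the the S the the the the the   [S → the S the]
the the the the the S the the the the the => the the the the the red the the the the the the   [S → red the]

S => the S the => the the S the the => the the the S the the the => the the the the S the the the the => the the the the the S the the the the the => the the the the the red the the the the the the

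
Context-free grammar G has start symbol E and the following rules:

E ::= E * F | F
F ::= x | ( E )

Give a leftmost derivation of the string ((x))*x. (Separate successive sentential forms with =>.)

E=>E*F=>F*F=>(E)*F=>(F)*F=>((E))*F=>((F))*F=>((x))*F=>((x))*x

E => E*F   [E ::= E * F]
E*F => F*F   [E ::= F]
F*F => (E)*F   [F ::= ( E )]
(E)*F => (F)*F   [E ::= F]
(F)*F => ((E))*F   [F ::= ( E )]
((E))*F => ((F))*F   [E ::= F]
((F))*F => ((x))*F   [F ::= x]
((x))*F => ((x))*x   [F ::= x]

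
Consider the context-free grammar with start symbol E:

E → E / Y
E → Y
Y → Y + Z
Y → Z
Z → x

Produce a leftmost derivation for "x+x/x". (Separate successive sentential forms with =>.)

E => E/Y => Y/Y => Y+Z/Y => Z+Z/Y => x+Z/Y => x+x/Y => x+x/Z => x+x/x

E => E/Y   [E → E / Y]
E/Y => Y/Y   [E → Y]
Y/Y => Y+Z/Y   [Y → Y + Z]
Y+Z/Y => Z+Z/Y   [Y → Z]
Z+Z/Y => x+Z/Y   [Z → x]
x+Z/Y => x+x/Y   [Z → x]
x+x/Y => x+x/Z   [Y → Z]
x+x/Z => x+x/x   [Z → x]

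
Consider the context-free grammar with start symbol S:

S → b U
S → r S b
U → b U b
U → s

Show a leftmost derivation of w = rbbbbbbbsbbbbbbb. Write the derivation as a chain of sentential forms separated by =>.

S => rSb   [S → r S b]
rSb => rbUb   [S → b U]
rbUb => rbbUbb   [U → b U b]
rbbUbb => rbbbUbbb   [U → b U b]
rbbbUbbb => rbbbbUbbbb   [U → b U b]
rbbbbUbbbb => rbbbbbUbbbbb   [U → b U b]
rbbbbbUbbbbb => rbbbbbbUbbbbbb   [U → b U b]
rbbbbbbUbbbbbb => rbbbbbbbUbbbbbbb   [U → b U b]
rbbbbbbbUbbbbbbb => rbbbbbbbsbbbbbbb   [U → s]

S => rSb => rbUb => rbbUbb => rbbbUbbb => rbbbbUbbbb => rbbbbbUbbbbb => rbbbbbbUbbbbbb => rbbbbbbbUbbbbbbb => rbbbbbbbsbbbbbbb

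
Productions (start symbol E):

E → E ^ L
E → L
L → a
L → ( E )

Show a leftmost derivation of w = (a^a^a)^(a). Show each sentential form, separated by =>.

E => E^L   [E → E ^ L]
E^L => L^L   [E → L]
L^L => (E)^L   [L → ( E )]
(E)^L => (E^L)^L   [E → E ^ L]
(E^L)^L => (E^L^L)^L   [E → E ^ L]
(E^L^L)^L => (L^L^L)^L   [E → L]
(L^L^L)^L => (a^L^L)^L   [L → a]
(a^L^L)^L => (a^a^L)^L   [L → a]
(a^a^L)^L => (a^a^a)^L   [L → a]
(a^a^a)^L => (a^a^a)^(E)   [L → ( E )]
(a^a^a)^(E) => (a^a^a)^(L)   [E → L]
(a^a^a)^(L) => (a^a^a)^(a)   [L → a]

E => E^L => L^L => (E)^L => (E^L)^L => (E^L^L)^L => (L^L^L)^L => (a^L^L)^L => (a^a^L)^L => (a^a^a)^L => (a^a^a)^(E) => (a^a^a)^(L) => (a^a^a)^(a)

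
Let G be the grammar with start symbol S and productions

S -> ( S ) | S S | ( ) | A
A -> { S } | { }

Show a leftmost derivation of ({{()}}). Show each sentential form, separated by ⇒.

S ⇒ (S) ⇒ (A) ⇒ ({S}) ⇒ ({A}) ⇒ ({{S}}) ⇒ ({{()}})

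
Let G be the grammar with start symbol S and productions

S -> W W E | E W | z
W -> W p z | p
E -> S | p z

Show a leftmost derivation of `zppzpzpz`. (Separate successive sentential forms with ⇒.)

S ⇒ EW ⇒ SW ⇒ zW ⇒ zWpz ⇒ zWpzpz ⇒ zWpzpzpz ⇒ zppzpzpz

S ⇒ EW   [S -> E W]
EW ⇒ SW   [E -> S]
SW ⇒ zW   [S -> z]
zW ⇒ zWpz   [W -> W p z]
zWpz ⇒ zWpzpz   [W -> W p z]
zWpzpz ⇒ zWpzpzpz   [W -> W p z]
zWpzpzpz ⇒ zppzpzpz   [W -> p]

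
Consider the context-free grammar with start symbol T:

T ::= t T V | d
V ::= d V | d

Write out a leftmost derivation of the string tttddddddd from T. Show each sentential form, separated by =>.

T => tTV => ttTVV => tttTVVV => tttdVVV => tttddVVV => tttdddVVV => tttddddVV => tttdddddV => tttddddddV => tttddddddd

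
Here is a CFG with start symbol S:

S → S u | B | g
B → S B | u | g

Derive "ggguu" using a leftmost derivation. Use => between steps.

S=>Su=>Suu=>Buu=>SBuu=>BBuu=>gBuu=>gSBuu=>ggBuu=>ggguu

S => Su   [S → S u]
Su => Suu   [S → S u]
Suu => Buu   [S → B]
Buu => SBuu   [B → S B]
SBuu => BBuu   [S → B]
BBuu => gBuu   [B → g]
gBuu => gSBuu   [B → S B]
gSBuu => ggBuu   [S → g]
ggBuu => ggguu   [B → g]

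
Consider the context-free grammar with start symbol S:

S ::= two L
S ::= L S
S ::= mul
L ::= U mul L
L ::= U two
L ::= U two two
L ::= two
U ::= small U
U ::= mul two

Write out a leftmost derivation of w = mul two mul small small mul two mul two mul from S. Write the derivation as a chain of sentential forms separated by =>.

S => L S   [S ::= L S]
L S => U mul L S   [L ::= U mul L]
U mul L S => mul two mul L S   [U ::= mul two]
mul two mul L S => mul two mul U mul L S   [L ::= U mul L]
mul two mul U mul L S => mul two mul small U mul L S   [U ::= small U]
mul two mul small U mul L S => mul two mul small small U mul L S   [U ::= small U]
mul two mul small small U mul L S => mul two mul small small mul two mul L S   [U ::= mul two]
mul two mul small small mul two mul L S => mul two mul small small mul two mul two S   [L ::= two]
mul two mul small small mul two mul two S => mul two mul small small mul two mul two mul   [S ::= mul]

S => L S => U mul L S => mul two mul L S => mul two mul U mul L S => mul two mul small U mul L S => mul two mul small small U mul L S => mul two mul small small mul two mul L S => mul two mul small small mul two mul two S => mul two mul small small mul two mul two mul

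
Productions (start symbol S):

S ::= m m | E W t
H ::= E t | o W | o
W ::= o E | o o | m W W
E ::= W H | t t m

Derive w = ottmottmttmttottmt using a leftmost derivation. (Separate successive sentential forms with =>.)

S => EWt => WHWt => oEHWt => ottmHWt => ottmEtWt => ottmWHtWt => ottmoEHtWt => ottmottmHtWt => ottmottmEttWt => ottmottmttmttWt => ottmottmttmttoEt => ottmottmttmttottmt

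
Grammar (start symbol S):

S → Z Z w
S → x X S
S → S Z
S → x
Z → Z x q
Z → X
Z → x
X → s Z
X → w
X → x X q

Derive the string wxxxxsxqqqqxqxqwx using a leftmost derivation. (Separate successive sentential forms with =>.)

S=>SZ=>ZZwZ=>XZwZ=>wZwZ=>wZxqwZ=>wZxqxqwZ=>wXxqxqwZ=>wxXqxqxqwZ=>wxxXqqxqxqwZ=>wxxxXqqqxqxqwZ=>wxxxxXqqqqxqxqwZ=>wxxxxsZqqqqxqxqwZ=>wxxxxsxqqqqxqxqwZ=>wxxxxsxqqqqxqxqwx

S => SZ   [S → S Z]
SZ => ZZwZ   [S → Z Z w]
ZZwZ => XZwZ   [Z → X]
XZwZ => wZwZ   [X → w]
wZwZ => wZxqwZ   [Z → Z x q]
wZxqwZ => wZxqxqwZ   [Z → Z x q]
wZxqxqwZ => wXxqxqwZ   [Z → X]
wXxqxqwZ => wxXqxqxqwZ   [X → x X q]
wxXqxqxqwZ => wxxXqqxqxqwZ   [X → x X q]
wxxXqqxqxqwZ => wxxxXqqqxqxqwZ   [X → x X q]
wxxxXqqqxqxqwZ => wxxxxXqqqqxqxqwZ   [X → x X q]
wxxxxXqqqqxqxqwZ => wxxxxsZqqqqxqxqwZ   [X → s Z]
wxxxxsZqqqqxqxqwZ => wxxxxsxqqqqxqxqwZ   [Z → x]
wxxxxsxqqqqxqxqwZ => wxxxxsxqqqqxqxqwx   [Z → x]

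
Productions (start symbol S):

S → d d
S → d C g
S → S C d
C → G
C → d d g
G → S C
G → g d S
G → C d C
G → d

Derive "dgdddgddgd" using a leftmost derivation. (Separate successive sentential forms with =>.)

S => SCd => dCgCd => dGgCd => dgdSgCd => dgdddgCd => dgdddgddgd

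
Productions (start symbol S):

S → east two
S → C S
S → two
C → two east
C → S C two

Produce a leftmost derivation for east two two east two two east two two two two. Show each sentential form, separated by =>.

S => C S => S C two S => east two C two S => east two S C two two S => east two two C two two S => east two two S C two two two S => east two two east two C two two two S => east two two east two two east two two two S => east two two east two two east two two two two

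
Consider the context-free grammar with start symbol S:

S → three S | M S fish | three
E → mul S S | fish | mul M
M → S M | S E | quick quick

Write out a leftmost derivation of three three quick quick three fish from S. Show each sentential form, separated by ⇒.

S ⇒ three S ⇒ three M S fish ⇒ three S M S fish ⇒ three three M S fish ⇒ three three quick quick S fish ⇒ three three quick quick three fish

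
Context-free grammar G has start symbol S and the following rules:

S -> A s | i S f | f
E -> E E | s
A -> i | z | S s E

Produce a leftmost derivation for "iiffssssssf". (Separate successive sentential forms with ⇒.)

S ⇒ iSf ⇒ iAsf ⇒ iSsEsf ⇒ iiSfsEsf ⇒ iiffsEsf ⇒ iiffsEEsf ⇒ iiffsEEEsf ⇒ iiffssEEsf ⇒ iiffsssEsf ⇒ iiffsssEEsf ⇒ iiffssssEsf ⇒ iiffssssssf

S ⇒ iSf   [S -> i S f]
iSf ⇒ iAsf   [S -> A s]
iAsf ⇒ iSsEsf   [A -> S s E]
iSsEsf ⇒ iiSfsEsf   [S -> i S f]
iiSfsEsf ⇒ iiffsEsf   [S -> f]
iiffsEsf ⇒ iiffsEEsf   [E -> E E]
iiffsEEsf ⇒ iiffsEEEsf   [E -> E E]
iiffsEEEsf ⇒ iiffssEEsf   [E -> s]
iiffssEEsf ⇒ iiffsssEsf   [E -> s]
iiffsssEsf ⇒ iiffsssEEsf   [E -> E E]
iiffsssEEsf ⇒ iiffssssEsf   [E -> s]
iiffssssEsf ⇒ iiffssssssf   [E -> s]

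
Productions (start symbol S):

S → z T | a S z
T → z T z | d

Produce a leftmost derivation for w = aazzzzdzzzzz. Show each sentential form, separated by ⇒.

S ⇒ aSz ⇒ aaSzz ⇒ aazTzz ⇒ aazzTzzz ⇒ aazzzTzzzz ⇒ aazzzzTzzzzz ⇒ aazzzzdzzzzz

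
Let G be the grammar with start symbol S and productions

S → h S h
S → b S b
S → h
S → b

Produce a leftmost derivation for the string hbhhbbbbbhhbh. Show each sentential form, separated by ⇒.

S ⇒ hSh ⇒ hbSbh ⇒ hbhShbh ⇒ hbhhShhbh ⇒ hbhhbSbhhbh ⇒ hbhhbbSbbhhbh ⇒ hbhhbbbbbhhbh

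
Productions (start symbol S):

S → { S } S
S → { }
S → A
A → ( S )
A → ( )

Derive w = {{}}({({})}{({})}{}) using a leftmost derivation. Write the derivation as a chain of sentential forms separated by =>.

S=>{S}S=>{{}}S=>{{}}A=>{{}}(S)=>{{}}({S}S)=>{{}}({A}S)=>{{}}({(S)}S)=>{{}}({({})}S)=>{{}}({({})}{S}S)=>{{}}({({})}{A}S)=>{{}}({({})}{(S)}S)=>{{}}({({})}{({})}S)=>{{}}({({})}{({})}{})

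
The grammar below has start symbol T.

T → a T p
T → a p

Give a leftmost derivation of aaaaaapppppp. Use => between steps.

T=>aTp=>aaTpp=>aaaTppp=>aaaaTpppp=>aaaaaTppppp=>aaaaaapppppp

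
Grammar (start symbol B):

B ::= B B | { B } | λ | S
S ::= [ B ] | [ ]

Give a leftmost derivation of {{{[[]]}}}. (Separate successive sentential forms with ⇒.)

B ⇒ {B} ⇒ {{B}} ⇒ {{{B}}} ⇒ {{{S}}} ⇒ {{{[B]}}} ⇒ {{{[S]}}} ⇒ {{{[[B]]}}} ⇒ {{{[[]]}}}

B ⇒ {B}   [B ::= { B }]
{B} ⇒ {{B}}   [B ::= { B }]
{{B}} ⇒ {{{B}}}   [B ::= { B }]
{{{B}}} ⇒ {{{S}}}   [B ::= S]
{{{S}}} ⇒ {{{[B]}}}   [S ::= [ B ]]
{{{[B]}}} ⇒ {{{[S]}}}   [B ::= S]
{{{[S]}}} ⇒ {{{[[B]]}}}   [S ::= [ B ]]
{{{[[B]]}}} ⇒ {{{[[]]}}}   [B ::= λ]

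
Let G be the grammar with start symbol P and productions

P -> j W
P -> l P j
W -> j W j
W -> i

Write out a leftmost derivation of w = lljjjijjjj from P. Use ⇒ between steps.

P⇒lPj⇒llPjj⇒lljWjj⇒lljjWjjj⇒lljjjWjjjj⇒lljjjijjjj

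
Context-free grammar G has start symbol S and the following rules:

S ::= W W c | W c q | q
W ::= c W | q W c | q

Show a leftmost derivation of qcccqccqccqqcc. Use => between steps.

S => WWc   [S ::= W W c]
WWc => qWcWc   [W ::= q W c]
qWcWc => qcWcWc   [W ::= c W]
qcWcWc => qccWcWc   [W ::= c W]
qccWcWc => qcccWcWc   [W ::= c W]
qcccWcWc => qcccqWccWc   [W ::= q W c]
qcccqWccWc => qcccqcWccWc   [W ::= c W]
qcccqcWccWc => qcccqccWccWc   [W ::= c W]
qcccqccWccWc => qcccqccqccWc   [W ::= q]
qcccqccqccWc => qcccqccqccqWcc   [W ::= q W c]
qcccqccqccqWcc => qcccqccqccqqcc   [W ::= q]

S => WWc => qWcWc => qcWcWc => qccWcWc => qcccWcWc => qcccqWccWc => qcccqcWccWc => qcccqccWccWc => qcccqccqccWc => qcccqccqccqWcc => qcccqccqccqqcc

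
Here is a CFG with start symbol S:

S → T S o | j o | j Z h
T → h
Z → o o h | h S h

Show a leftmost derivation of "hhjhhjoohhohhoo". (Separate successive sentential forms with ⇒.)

S ⇒ TSo ⇒ hSo ⇒ hTSoo ⇒ hhSoo ⇒ hhjZhoo ⇒ hhjhShhoo ⇒ hhjhTSohhoo ⇒ hhjhhSohhoo ⇒ hhjhhjZhohhoo ⇒ hhjhhjoohhohhoo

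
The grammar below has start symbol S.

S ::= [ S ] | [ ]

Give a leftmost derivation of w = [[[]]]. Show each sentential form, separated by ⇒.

S ⇒ [S] ⇒ [[S]] ⇒ [[[]]]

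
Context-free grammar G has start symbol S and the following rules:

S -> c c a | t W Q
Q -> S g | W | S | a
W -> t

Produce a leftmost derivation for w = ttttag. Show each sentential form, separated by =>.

S => tWQ => ttQ => ttSg => tttWQg => ttttQg => ttttag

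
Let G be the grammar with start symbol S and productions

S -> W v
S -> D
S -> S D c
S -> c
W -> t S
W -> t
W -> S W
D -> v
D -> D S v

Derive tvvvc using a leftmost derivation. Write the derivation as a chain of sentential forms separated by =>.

S=>SDc=>WvDc=>tSvDc=>tDvDc=>tvvDc=>tvvvc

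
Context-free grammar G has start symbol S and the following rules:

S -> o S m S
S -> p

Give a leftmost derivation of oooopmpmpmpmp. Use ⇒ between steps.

S ⇒ oSmS ⇒ ooSmSmS ⇒ oooSmSmSmS ⇒ ooooSmSmSmSmS ⇒ oooopmSmSmSmS ⇒ oooopmpmSmSmS ⇒ oooopmpmpmSmS ⇒ oooopmpmpmpmS ⇒ oooopmpmpmpmp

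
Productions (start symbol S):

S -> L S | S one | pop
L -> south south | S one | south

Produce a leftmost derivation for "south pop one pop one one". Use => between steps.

S => S one => S one one => L S one one => south S one one => south L S one one => south S one S one one => south pop one S one one => south pop one pop one one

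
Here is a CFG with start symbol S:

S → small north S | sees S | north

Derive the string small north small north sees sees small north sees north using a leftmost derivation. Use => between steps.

S => small north S => small north small north S => small north small north sees S => small north small north sees sees S => small north small north sees sees small north S => small north small north sees sees small north sees S => small north small north sees sees small north sees north

S => small north S   [S → small north S]
small north S => small north small north S   [S → small north S]
small north small north S => small north small north sees S   [S → sees S]
small north small north sees S => small north small north sees sees S   [S → sees S]
small north small north sees sees S => small north small north sees sees small north S   [S → small north S]
small north small north sees sees small north S => small north small north sees sees small north sees S   [S → sees S]
small north small north sees sees small north sees S => small north small north sees sees small north sees north   [S → north]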